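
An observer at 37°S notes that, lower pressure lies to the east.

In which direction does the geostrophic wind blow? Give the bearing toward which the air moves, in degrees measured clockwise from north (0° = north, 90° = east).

000°

The pressure-gradient force points toward the east (bearing 090°).
Geostrophic balance: in the Southern Hemisphere the Coriolis force deflects motion to the left, so the geostrophic wind blows 90° to the left of the pressure-gradient force (low pressure on the right).
Rotating 090° by 90° counterclockwise gives 000° — the wind blows toward the north.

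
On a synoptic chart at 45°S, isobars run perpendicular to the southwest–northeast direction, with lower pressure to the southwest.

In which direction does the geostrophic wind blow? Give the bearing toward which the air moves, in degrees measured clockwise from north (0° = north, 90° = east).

The pressure-gradient force points toward the southwest (bearing 225°).
Geostrophic balance: in the Southern Hemisphere the Coriolis force deflects motion to the left, so the geostrophic wind blows 90° to the left of the pressure-gradient force (low pressure on the right).
Rotating 225° by 90° counterclockwise gives 135° — the wind blows toward the southeast.

135°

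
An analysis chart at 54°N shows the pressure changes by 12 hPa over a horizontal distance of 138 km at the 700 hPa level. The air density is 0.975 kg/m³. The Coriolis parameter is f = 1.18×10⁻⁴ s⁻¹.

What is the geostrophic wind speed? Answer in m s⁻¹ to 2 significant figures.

76 m s⁻¹

Pressure gradient: |∂P/∂n| = 1200 Pa / 138000 m = 8.70×10⁻³ Pa/m
Geostrophic balance (pressure-gradient force = Coriolis force):
V_g = (1/(fρ)) |∂P/∂n| = 8.70×10⁻³ / (1.18×10⁻⁴ × 0.975) = 75.6 m/s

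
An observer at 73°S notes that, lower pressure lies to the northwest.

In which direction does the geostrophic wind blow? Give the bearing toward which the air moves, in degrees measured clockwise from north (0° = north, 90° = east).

225°

The pressure-gradient force points toward the northwest (bearing 315°).
Geostrophic balance: in the Southern Hemisphere the Coriolis force deflects motion to the left, so the geostrophic wind blows 90° to the left of the pressure-gradient force (low pressure on the right).
Rotating 315° by 90° counterclockwise gives 225° — the wind blows toward the southwest.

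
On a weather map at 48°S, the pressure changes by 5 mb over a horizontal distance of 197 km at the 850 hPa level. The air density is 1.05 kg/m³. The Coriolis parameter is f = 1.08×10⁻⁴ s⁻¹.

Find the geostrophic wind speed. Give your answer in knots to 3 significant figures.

43.5 knots

Pressure gradient: |∂P/∂n| = 500 Pa / 197000 m = 2.54×10⁻³ Pa/m
Geostrophic balance (pressure-gradient force = Coriolis force):
V_g = (1/(fρ)) |∂P/∂n| = 2.54×10⁻³ / (1.08×10⁻⁴ × 1.05) = 22.4 m/s
Converting: 22.4 m/s × 1.944 = 43.5 knots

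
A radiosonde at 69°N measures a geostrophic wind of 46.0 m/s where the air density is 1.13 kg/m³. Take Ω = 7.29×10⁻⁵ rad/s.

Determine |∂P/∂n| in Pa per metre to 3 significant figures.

Coriolis parameter at 69°N:
f = 2Ω sin φ = 2 × 7.29×10⁻⁵ × sin 69° = 1.36×10⁻⁴ s⁻¹
Geostrophic balance rearranged: |∂P/∂n| = f ρ V_g
|∂P/∂n| = 1.36×10⁻⁴ × 1.13 × 46.0 = 7.08×10⁻³ Pa/m

7.08×10⁻³ Pa/m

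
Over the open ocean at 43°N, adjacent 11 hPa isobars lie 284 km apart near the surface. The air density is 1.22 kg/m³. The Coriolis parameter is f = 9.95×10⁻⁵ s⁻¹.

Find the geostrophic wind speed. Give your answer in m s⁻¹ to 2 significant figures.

Pressure gradient: |∂P/∂n| = 1100 Pa / 284000 m = 3.87×10⁻³ Pa/m
Geostrophic balance (pressure-gradient force = Coriolis force):
V_g = (1/(fρ)) |∂P/∂n| = 3.87×10⁻³ / (9.95×10⁻⁵ × 1.22) = 31.9 m/s

32 m s⁻¹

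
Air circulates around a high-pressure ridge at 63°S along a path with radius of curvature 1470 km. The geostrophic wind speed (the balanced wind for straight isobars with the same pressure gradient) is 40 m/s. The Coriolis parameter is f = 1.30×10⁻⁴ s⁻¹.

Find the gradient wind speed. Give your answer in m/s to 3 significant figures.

Around a high, pressure-gradient force acts outward with centrifugal, so Coriolis balances both:
fV = (1/ρ)|∂P/∂n| + V²/R  →  V² − fR·V + fR·V_g = 0
With fR = 1.30×10⁻⁴ × 1470×10³ m = 191 m/s:
V = [fR − √((fR)² − 4 fR V_g)]/2 = [191 − √(191² − 4×191×40)]/2 = 57 m/s
Supergeostrophic (V > V_g = 40 m/s), as expected around a high.

57.0 m/s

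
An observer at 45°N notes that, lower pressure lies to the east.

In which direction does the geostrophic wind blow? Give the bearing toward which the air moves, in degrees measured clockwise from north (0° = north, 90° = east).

The pressure-gradient force points toward the east (bearing 090°).
Geostrophic balance: in the Northern Hemisphere the Coriolis force deflects motion to the right, so the geostrophic wind blows 90° to the right of the pressure-gradient force (low pressure on the left).
Rotating 090° by 90° clockwise gives 180° — the wind blows toward the south.

180°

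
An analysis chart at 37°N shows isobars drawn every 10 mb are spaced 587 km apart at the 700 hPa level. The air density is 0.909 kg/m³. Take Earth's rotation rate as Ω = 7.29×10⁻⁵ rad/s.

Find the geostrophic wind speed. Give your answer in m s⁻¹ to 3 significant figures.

21.4 m s⁻¹

Coriolis parameter at 37°N:
f = 2Ω sin φ = 2 × 7.29×10⁻⁵ × sin 37° = 8.77×10⁻⁵ s⁻¹
Pressure gradient: |∂P/∂n| = 1000 Pa / 587000 m = 1.70×10⁻³ Pa/m
Geostrophic balance (pressure-gradient force = Coriolis force):
V_g = (1/(fρ)) |∂P/∂n| = 1.70×10⁻³ / (8.77×10⁻⁵ × 0.909) = 21.4 m/s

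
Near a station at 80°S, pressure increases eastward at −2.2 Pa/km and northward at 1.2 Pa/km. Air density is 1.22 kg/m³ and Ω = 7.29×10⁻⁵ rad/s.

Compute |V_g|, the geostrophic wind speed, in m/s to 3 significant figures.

14.3 m/s

Coriolis parameter at 80°S:
f = 2Ω sin φ = 2 × 7.29×10⁻⁵ × sin 80° = 1.44×10⁻⁴ s⁻¹
In the Southern Hemisphere f is negative: f = −1.44×10⁻⁴ s⁻¹.
Component geostrophic relations (x east, y north):
u_g = −(1/(fρ)) ∂P/∂y,  v_g = (1/(fρ)) ∂P/∂x
u_g = −(1.2×10⁻³)/(−1.44×10⁻⁴ × 1.22) = 6.85 m/s;  v_g = (−2.2×10⁻³)/(−1.44×10⁻⁴ × 1.22) = 12.6 m/s
|V_g| = √(u_g² + v_g²) = 14.3 m/s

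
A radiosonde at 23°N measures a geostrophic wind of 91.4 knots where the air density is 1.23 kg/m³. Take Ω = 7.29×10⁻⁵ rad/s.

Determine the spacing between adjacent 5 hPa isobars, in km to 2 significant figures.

Coriolis parameter at 23°N:
f = 2Ω sin φ = 2 × 7.29×10⁻⁵ × sin 23° = 5.70×10⁻⁵ s⁻¹
Wind speed in SI: 91.4 knots = 47.0 m/s
Geostrophic balance rearranged: |∂P/∂n| = f ρ V_g
|∂P/∂n| = 5.70×10⁻⁵ × 1.23 × 47.0 = 3.29×10⁻³ Pa/m
Isobar spacing: Δn = ΔP/|∂P/∂n| = 500 Pa / 3.29×10⁻³ Pa/m = 151756 m ≈ 150 km

150 km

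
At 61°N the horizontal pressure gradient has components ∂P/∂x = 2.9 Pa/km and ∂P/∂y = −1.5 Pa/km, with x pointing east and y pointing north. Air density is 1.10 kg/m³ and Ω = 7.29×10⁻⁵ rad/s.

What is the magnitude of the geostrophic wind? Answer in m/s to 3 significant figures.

23.3 m/s

Coriolis parameter at 61°N:
f = 2Ω sin φ = 2 × 7.29×10⁻⁵ × sin 61° = 1.28×10⁻⁴ s⁻¹
Component geostrophic relations (x east, y north):
u_g = −(1/(fρ)) ∂P/∂y,  v_g = (1/(fρ)) ∂P/∂x
u_g = −(−1.5×10⁻³)/(1.28×10⁻⁴ × 1.10) = 10.7 m/s;  v_g = (2.9×10⁻³)/(1.28×10⁻⁴ × 1.10) = 20.7 m/s
|V_g| = √(u_g² + v_g²) = 23.3 m/s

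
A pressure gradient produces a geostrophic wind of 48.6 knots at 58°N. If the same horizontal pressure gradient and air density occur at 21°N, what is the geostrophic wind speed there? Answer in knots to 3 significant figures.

With the same pressure gradient and density, V_g ∝ 1/f ∝ 1/sin φ.
V₂ = V₁ · sin φ₁ / sin φ₂ = 48.6 × sin 58° / sin 21°
V₂ = 48.6 × 0.8480/0.3584 = 115 knots

115 knots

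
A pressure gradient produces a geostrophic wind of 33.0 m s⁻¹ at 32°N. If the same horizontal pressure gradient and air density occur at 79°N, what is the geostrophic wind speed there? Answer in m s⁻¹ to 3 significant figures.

With the same pressure gradient and density, V_g ∝ 1/f ∝ 1/sin φ.
V₂ = V₁ · sin φ₁ / sin φ₂ = 33.0 × sin 32° / sin 79°
V₂ = 33.0 × 0.5299/0.9816 = 17.8 m s⁻¹

17.8 m s⁻¹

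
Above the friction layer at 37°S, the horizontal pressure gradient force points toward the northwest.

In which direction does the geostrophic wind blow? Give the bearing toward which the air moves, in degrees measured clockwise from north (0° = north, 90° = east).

The pressure-gradient force points toward the northwest (bearing 315°).
Geostrophic balance: in the Southern Hemisphere the Coriolis force deflects motion to the left, so the geostrophic wind blows 90° to the left of the pressure-gradient force (low pressure on the right).
Rotating 315° by 90° counterclockwise gives 225° — the wind blows toward the southwest.

225°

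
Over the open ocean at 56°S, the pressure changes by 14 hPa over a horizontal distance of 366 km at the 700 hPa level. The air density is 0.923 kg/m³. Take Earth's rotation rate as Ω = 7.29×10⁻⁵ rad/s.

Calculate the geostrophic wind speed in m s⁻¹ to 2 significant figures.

34 m s⁻¹

Coriolis parameter at 56°S:
f = 2Ω sin φ = 2 × 7.29×10⁻⁵ × sin 56° = 1.21×10⁻⁴ s⁻¹
Pressure gradient: |∂P/∂n| = 1400 Pa / 366000 m = 3.83×10⁻³ Pa/m
Geostrophic balance (pressure-gradient force = Coriolis force):
V_g = (1/(fρ)) |∂P/∂n| = 3.83×10⁻³ / (1.21×10⁻⁴ × 0.923) = 34.3 m/s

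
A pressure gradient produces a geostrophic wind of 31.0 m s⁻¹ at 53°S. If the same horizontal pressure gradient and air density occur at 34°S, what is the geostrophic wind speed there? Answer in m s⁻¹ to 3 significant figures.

With the same pressure gradient and density, V_g ∝ 1/f ∝ 1/sin φ.
V₂ = V₁ · sin φ₁ / sin φ₂ = 31.0 × sin 53° / sin 34°
V₂ = 31.0 × 0.7986/0.5592 = 44.3 m s⁻¹

44.3 m s⁻¹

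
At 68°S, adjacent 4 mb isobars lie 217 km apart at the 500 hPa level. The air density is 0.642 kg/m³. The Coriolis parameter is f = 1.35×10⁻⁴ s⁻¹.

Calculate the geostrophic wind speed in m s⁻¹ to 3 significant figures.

Pressure gradient: |∂P/∂n| = 400 Pa / 217000 m = 1.84×10⁻³ Pa/m
Geostrophic balance (pressure-gradient force = Coriolis force):
V_g = (1/(fρ)) |∂P/∂n| = 1.84×10⁻³ / (1.35×10⁻⁴ × 0.642) = 21.3 m/s

21.3 m s⁻¹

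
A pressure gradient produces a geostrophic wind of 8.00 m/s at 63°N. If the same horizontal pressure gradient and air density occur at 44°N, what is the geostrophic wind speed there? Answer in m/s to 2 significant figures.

With the same pressure gradient and density, V_g ∝ 1/f ∝ 1/sin φ.
V₂ = V₁ · sin φ₁ / sin φ₂ = 8.00 × sin 63° / sin 44°
V₂ = 8.00 × 0.8910/0.6947 = 10 m/s

10 m/s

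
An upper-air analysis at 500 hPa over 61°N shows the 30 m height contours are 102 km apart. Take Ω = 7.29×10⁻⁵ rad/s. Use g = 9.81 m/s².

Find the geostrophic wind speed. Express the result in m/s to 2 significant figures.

Coriolis parameter at 61°N:
f = 2Ω sin φ = 2 × 7.29×10⁻⁵ × sin 61° = 1.28×10⁻⁴ s⁻¹
Height gradient: |∂Z/∂n| = 30 m / 102000 m = 2.94×10⁻⁴
On a pressure surface, geostrophic balance gives V_g = (g/f)|∂Z/∂n|:
V_g = 9.81 × 2.94×10⁻⁴ / 1.28×10⁻⁴ = 22.6 m/s

23 m/s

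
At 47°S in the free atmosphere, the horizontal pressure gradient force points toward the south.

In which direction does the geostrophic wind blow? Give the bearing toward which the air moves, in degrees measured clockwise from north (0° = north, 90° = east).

090°

The pressure-gradient force points toward the south (bearing 180°).
Geostrophic balance: in the Southern Hemisphere the Coriolis force deflects motion to the left, so the geostrophic wind blows 90° to the left of the pressure-gradient force (low pressure on the right).
Rotating 180° by 90° counterclockwise gives 090° — the wind blows toward the east.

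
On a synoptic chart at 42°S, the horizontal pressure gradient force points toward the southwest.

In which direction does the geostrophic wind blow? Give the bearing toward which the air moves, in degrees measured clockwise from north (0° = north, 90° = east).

The pressure-gradient force points toward the southwest (bearing 225°).
Geostrophic balance: in the Southern Hemisphere the Coriolis force deflects motion to the left, so the geostrophic wind blows 90° to the left of the pressure-gradient force (low pressure on the right).
Rotating 225° by 90° counterclockwise gives 135° — the wind blows toward the southeast.

135°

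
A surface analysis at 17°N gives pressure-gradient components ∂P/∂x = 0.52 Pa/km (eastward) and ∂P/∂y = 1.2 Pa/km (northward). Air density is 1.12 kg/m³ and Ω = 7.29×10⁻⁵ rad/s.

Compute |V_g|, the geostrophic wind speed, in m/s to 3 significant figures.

27.4 m/s

Coriolis parameter at 17°N:
f = 2Ω sin φ = 2 × 7.29×10⁻⁵ × sin 17° = 4.26×10⁻⁵ s⁻¹
Component geostrophic relations (x east, y north):
u_g = −(1/(fρ)) ∂P/∂y,  v_g = (1/(fρ)) ∂P/∂x
u_g = −(1.2×10⁻³)/(4.26×10⁻⁵ × 1.12) = −25.1 m/s;  v_g = (0.52×10⁻³)/(4.26×10⁻⁵ × 1.12) = 10.9 m/s
|V_g| = √(u_g² + v_g²) = 27.4 m/s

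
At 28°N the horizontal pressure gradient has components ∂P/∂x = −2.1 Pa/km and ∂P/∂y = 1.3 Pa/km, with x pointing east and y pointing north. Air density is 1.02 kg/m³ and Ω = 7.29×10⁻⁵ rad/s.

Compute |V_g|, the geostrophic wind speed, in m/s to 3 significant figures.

Coriolis parameter at 28°N:
f = 2Ω sin φ = 2 × 7.29×10⁻⁵ × sin 28° = 6.84×10⁻⁵ s⁻¹
Component geostrophic relations (x east, y north):
u_g = −(1/(fρ)) ∂P/∂y,  v_g = (1/(fρ)) ∂P/∂x
u_g = −(1.3×10⁻³)/(6.84×10⁻⁵ × 1.02) = −18.6 m/s;  v_g = (−2.1×10⁻³)/(6.84×10⁻⁵ × 1.02) = −30.1 m/s
|V_g| = √(u_g² + v_g²) = 35.4 m/s

35.4 m/s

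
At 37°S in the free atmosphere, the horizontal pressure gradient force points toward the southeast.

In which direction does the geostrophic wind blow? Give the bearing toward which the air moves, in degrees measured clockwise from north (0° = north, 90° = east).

The pressure-gradient force points toward the southeast (bearing 135°).
Geostrophic balance: in the Southern Hemisphere the Coriolis force deflects motion to the left, so the geostrophic wind blows 90° to the left of the pressure-gradient force (low pressure on the right).
Rotating 135° by 90° counterclockwise gives 045° — the wind blows toward the northeast.

045°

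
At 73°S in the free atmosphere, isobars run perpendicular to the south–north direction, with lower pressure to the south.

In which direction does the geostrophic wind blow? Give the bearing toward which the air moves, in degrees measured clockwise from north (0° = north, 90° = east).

The pressure-gradient force points toward the south (bearing 180°).
Geostrophic balance: in the Southern Hemisphere the Coriolis force deflects motion to the left, so the geostrophic wind blows 90° to the left of the pressure-gradient force (low pressure on the right).
Rotating 180° by 90° counterclockwise gives 090° — the wind blows toward the east.

090°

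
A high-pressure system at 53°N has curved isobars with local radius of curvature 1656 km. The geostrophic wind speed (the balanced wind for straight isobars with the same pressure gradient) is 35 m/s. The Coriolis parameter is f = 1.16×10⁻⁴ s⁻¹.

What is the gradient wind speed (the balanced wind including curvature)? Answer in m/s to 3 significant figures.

Around a high, pressure-gradient force acts outward with centrifugal, so Coriolis balances both:
fV = (1/ρ)|∂P/∂n| + V²/R  →  V² − fR·V + fR·V_g = 0
With fR = 1.16×10⁻⁴ × 1656×10³ m = 192 m/s:
V = [fR − √((fR)² − 4 fR V_g)]/2 = [192 − √(192² − 4×192×35)]/2 = 46 m/s
Supergeostrophic (V > V_g = 35 m/s), as expected around a high.

46.0 m/s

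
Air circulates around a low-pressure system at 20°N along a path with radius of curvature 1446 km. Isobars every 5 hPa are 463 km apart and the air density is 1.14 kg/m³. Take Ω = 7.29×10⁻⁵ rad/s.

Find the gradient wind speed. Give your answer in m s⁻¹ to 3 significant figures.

Coriolis parameter at 20°N:
f = 2Ω sin φ = 2 × 7.29×10⁻⁵ × sin 20° = 4.99×10⁻⁵ s⁻¹
Pressure gradient: |∂P/∂n| = 500 Pa / 463000 m = 1.08×10⁻³ Pa/m
Geostrophic speed: V_g = |∂P/∂n|/(fρ) = 1.08×10⁻³/(4.99×10⁻⁵ × 1.14) = 19.0 m/s
Around a low, centrifugal force acts outward with Coriolis, so pressure-gradient force balances both:
(1/ρ)|∂P/∂n| = fV + V²/R  →  V² + fR·V − fR·V_g = 0
With fR = 4.99×10⁻⁵ × 1446×10³ m = 72.1 m/s:
V = [−fR + √((fR)² + 4 fR V_g)]/2 = [−72.1 + √(72.1² + 4×72.1×19)]/2 = 15.6 m/s
Subgeostrophic (V < V_g = 19 m/s), as expected around a low.

15.6 m s⁻¹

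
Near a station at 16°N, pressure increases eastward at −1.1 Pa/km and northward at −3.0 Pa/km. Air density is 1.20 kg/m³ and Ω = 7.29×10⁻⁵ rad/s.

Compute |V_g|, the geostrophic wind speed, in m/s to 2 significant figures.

Coriolis parameter at 16°N:
f = 2Ω sin φ = 2 × 7.29×10⁻⁵ × sin 16° = 4.02×10⁻⁵ s⁻¹
Component geostrophic relations (x east, y north):
u_g = −(1/(fρ)) ∂P/∂y,  v_g = (1/(fρ)) ∂P/∂x
u_g = −(−3.0×10⁻³)/(4.02×10⁻⁵ × 1.20) = 62.2 m/s;  v_g = (−1.1×10⁻³)/(4.02×10⁻⁵ × 1.20) = −22.8 m/s
|V_g| = √(u_g² + v_g²) = 66.3 m/s

66 m/s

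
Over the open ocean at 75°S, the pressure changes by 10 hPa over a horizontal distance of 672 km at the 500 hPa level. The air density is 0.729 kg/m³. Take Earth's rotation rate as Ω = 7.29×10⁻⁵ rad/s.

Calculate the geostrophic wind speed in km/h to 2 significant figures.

52 km/h

Coriolis parameter at 75°S:
f = 2Ω sin φ = 2 × 7.29×10⁻⁵ × sin 75° = 1.41×10⁻⁴ s⁻¹
Pressure gradient: |∂P/∂n| = 1000 Pa / 672000 m = 1.49×10⁻³ Pa/m
Geostrophic balance (pressure-gradient force = Coriolis force):
V_g = (1/(fρ)) |∂P/∂n| = 1.49×10⁻³ / (1.41×10⁻⁴ × 0.729) = 14.5 m/s
Converting: 14.5 m/s × 3.6 = 52 km/h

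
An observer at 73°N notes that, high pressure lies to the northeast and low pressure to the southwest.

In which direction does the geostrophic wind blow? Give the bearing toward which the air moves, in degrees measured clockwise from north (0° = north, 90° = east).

The pressure-gradient force points toward the southwest (bearing 225°).
Geostrophic balance: in the Northern Hemisphere the Coriolis force deflects motion to the right, so the geostrophic wind blows 90° to the right of the pressure-gradient force (low pressure on the left).
Rotating 225° by 90° clockwise gives 315° — the wind blows toward the northwest.

315°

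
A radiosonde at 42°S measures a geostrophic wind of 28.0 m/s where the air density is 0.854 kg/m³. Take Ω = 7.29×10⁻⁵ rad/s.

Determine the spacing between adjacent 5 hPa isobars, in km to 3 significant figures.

Coriolis parameter at 42°S:
f = 2Ω sin φ = 2 × 7.29×10⁻⁵ × sin 42° = 9.76×10⁻⁵ s⁻¹
Geostrophic balance rearranged: |∂P/∂n| = f ρ V_g
|∂P/∂n| = 9.76×10⁻⁵ × 0.854 × 28.0 = 2.33×10⁻³ Pa/m
Isobar spacing: Δn = ΔP/|∂P/∂n| = 500 Pa / 2.33×10⁻³ Pa/m = 214331 m ≈ 214 km

214 km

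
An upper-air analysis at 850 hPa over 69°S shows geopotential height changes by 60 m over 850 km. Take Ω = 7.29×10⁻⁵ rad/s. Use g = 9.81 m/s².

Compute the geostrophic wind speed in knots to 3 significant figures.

Coriolis parameter at 69°S:
f = 2Ω sin φ = 2 × 7.29×10⁻⁵ × sin 69° = 1.36×10⁻⁴ s⁻¹
Height gradient: |∂Z/∂n| = 60 m / 850000 m = 7.06×10⁻⁵
On a pressure surface, geostrophic balance gives V_g = (g/f)|∂Z/∂n|:
V_g = 9.81 × 7.06×10⁻⁵ / 1.36×10⁻⁴ = 5.09 m/s
Converting: 5.09 m/s × 1.944 = 9.89 knots

9.89 knots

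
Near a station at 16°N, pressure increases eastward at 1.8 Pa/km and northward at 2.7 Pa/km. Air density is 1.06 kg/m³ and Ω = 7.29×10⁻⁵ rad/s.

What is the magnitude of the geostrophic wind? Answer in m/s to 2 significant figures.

Coriolis parameter at 16°N:
f = 2Ω sin φ = 2 × 7.29×10⁻⁵ × sin 16° = 4.02×10⁻⁵ s⁻¹
Component geostrophic relations (x east, y north):
u_g = −(1/(fρ)) ∂P/∂y,  v_g = (1/(fρ)) ∂P/∂x
u_g = −(2.7×10⁻³)/(4.02×10⁻⁵ × 1.06) = −63.4 m/s;  v_g = (1.8×10⁻³)/(4.02×10⁻⁵ × 1.06) = 42.3 m/s
|V_g| = √(u_g² + v_g²) = 76.2 m/s

76 m/s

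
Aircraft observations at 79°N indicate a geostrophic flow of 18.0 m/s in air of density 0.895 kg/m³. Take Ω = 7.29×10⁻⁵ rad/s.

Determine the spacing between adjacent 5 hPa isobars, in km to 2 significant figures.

220 km

Coriolis parameter at 79°N:
f = 2Ω sin φ = 2 × 7.29×10⁻⁵ × sin 79° = 1.43×10⁻⁴ s⁻¹
Geostrophic balance rearranged: |∂P/∂n| = f ρ V_g
|∂P/∂n| = 1.43×10⁻⁴ × 0.895 × 18.0 = 2.31×10⁻³ Pa/m
Isobar spacing: Δn = ΔP/|∂P/∂n| = 500 Pa / 2.31×10⁻³ Pa/m = 216855 m ≈ 220 km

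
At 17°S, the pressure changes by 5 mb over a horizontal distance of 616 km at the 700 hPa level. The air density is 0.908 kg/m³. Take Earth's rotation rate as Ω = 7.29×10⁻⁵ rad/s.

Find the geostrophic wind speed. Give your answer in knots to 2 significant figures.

41 knots

Coriolis parameter at 17°S:
f = 2Ω sin φ = 2 × 7.29×10⁻⁵ × sin 17° = 4.26×10⁻⁵ s⁻¹
Pressure gradient: |∂P/∂n| = 500 Pa / 616000 m = 8.12×10⁻⁴ Pa/m
Geostrophic balance (pressure-gradient force = Coriolis force):
V_g = (1/(fρ)) |∂P/∂n| = 8.12×10⁻⁴ / (4.26×10⁻⁵ × 0.908) = 21.0 m/s
Converting: 21.0 m/s × 1.944 = 41 knots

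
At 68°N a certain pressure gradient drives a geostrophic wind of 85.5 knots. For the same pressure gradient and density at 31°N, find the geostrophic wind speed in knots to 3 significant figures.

154 knots

With the same pressure gradient and density, V_g ∝ 1/f ∝ 1/sin φ.
V₂ = V₁ · sin φ₁ / sin φ₂ = 85.5 × sin 68° / sin 31°
V₂ = 85.5 × 0.9272/0.5150 = 154 knots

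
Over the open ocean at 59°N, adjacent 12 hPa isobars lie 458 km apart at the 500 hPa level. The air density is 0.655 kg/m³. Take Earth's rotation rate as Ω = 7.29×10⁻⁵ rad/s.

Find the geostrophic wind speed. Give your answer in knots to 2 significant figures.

62 knots

Coriolis parameter at 59°N:
f = 2Ω sin φ = 2 × 7.29×10⁻⁵ × sin 59° = 1.25×10⁻⁴ s⁻¹
Pressure gradient: |∂P/∂n| = 1200 Pa / 458000 m = 2.62×10⁻³ Pa/m
Geostrophic balance (pressure-gradient force = Coriolis force):
V_g = (1/(fρ)) |∂P/∂n| = 2.62×10⁻³ / (1.25×10⁻⁴ × 0.655) = 32.0 m/s
Converting: 32.0 m/s × 1.944 = 62 knots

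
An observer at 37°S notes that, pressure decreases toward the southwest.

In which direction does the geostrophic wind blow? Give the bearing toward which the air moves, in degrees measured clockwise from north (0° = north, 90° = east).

The pressure-gradient force points toward the southwest (bearing 225°).
Geostrophic balance: in the Southern Hemisphere the Coriolis force deflects motion to the left, so the geostrophic wind blows 90° to the left of the pressure-gradient force (low pressure on the right).
Rotating 225° by 90° counterclockwise gives 135° — the wind blows toward the southeast.

135°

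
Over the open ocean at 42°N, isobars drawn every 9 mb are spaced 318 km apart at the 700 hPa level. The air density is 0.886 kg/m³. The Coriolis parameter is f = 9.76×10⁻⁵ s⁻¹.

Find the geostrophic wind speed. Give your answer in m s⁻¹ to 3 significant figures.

Pressure gradient: |∂P/∂n| = 900 Pa / 318000 m = 2.83×10⁻³ Pa/m
Geostrophic balance (pressure-gradient force = Coriolis force):
V_g = (1/(fρ)) |∂P/∂n| = 2.83×10⁻³ / (9.76×10⁻⁵ × 0.886) = 32.7 m/s

32.7 m s⁻¹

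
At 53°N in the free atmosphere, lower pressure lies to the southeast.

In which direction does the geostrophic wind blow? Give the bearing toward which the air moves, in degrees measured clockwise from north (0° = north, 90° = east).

225°

The pressure-gradient force points toward the southeast (bearing 135°).
Geostrophic balance: in the Northern Hemisphere the Coriolis force deflects motion to the right, so the geostrophic wind blows 90° to the right of the pressure-gradient force (low pressure on the left).
Rotating 135° by 90° clockwise gives 225° — the wind blows toward the southwest.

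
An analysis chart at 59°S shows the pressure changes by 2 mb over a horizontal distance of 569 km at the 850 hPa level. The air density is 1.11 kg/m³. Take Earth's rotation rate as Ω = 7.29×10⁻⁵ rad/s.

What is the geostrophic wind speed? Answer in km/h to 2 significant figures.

9.1 km/h

Coriolis parameter at 59°S:
f = 2Ω sin φ = 2 × 7.29×10⁻⁵ × sin 59° = 1.25×10⁻⁴ s⁻¹
Pressure gradient: |∂P/∂n| = 200 Pa / 569000 m = 3.51×10⁻⁴ Pa/m
Geostrophic balance (pressure-gradient force = Coriolis force):
V_g = (1/(fρ)) |∂P/∂n| = 3.51×10⁻⁴ / (1.25×10⁻⁴ × 1.11) = 2.53 m/s
Converting: 2.53 m/s × 3.6 = 9.1 km/h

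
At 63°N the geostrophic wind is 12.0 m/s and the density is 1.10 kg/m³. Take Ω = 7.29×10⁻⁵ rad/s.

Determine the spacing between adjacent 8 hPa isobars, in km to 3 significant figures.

Coriolis parameter at 63°N:
f = 2Ω sin φ = 2 × 7.29×10⁻⁵ × sin 63° = 1.30×10⁻⁴ s⁻¹
Geostrophic balance rearranged: |∂P/∂n| = f ρ V_g
|∂P/∂n| = 1.30×10⁻⁴ × 1.10 × 12.0 = 1.71×10⁻³ Pa/m
Isobar spacing: Δn = ΔP/|∂P/∂n| = 800 Pa / 1.71×10⁻³ Pa/m = 466528 m ≈ 467 km

467 km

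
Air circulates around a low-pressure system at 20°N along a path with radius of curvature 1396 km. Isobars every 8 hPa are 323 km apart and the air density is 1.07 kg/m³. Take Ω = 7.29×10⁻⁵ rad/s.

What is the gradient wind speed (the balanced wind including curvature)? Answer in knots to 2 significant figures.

62 knots

Coriolis parameter at 20°N:
f = 2Ω sin φ = 2 × 7.29×10⁻⁵ × sin 20° = 4.99×10⁻⁵ s⁻¹
Pressure gradient: |∂P/∂n| = 800 Pa / 323000 m = 2.48×10⁻³ Pa/m
Geostrophic speed: V_g = |∂P/∂n|/(fρ) = 2.48×10⁻³/(4.99×10⁻⁵ × 1.07) = 46.4 m/s
Around a low, centrifugal force acts outward with Coriolis, so pressure-gradient force balances both:
(1/ρ)|∂P/∂n| = fV + V²/R  →  V² + fR·V − fR·V_g = 0
With fR = 4.99×10⁻⁵ × 1396×10³ m = 69.6 m/s:
V = [−fR + √((fR)² + 4 fR V_g)]/2 = [−69.6 + √(69.6² + 4×69.6×46.4)]/2 = 31.8 m/s
Subgeostrophic (V < V_g = 46.4 m/s), as expected around a low.
Converting: 31.8 m/s × 1.944 = 62 knots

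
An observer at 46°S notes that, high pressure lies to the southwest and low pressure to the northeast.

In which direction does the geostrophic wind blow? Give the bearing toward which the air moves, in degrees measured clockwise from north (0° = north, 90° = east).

The pressure-gradient force points toward the northeast (bearing 045°).
Geostrophic balance: in the Southern Hemisphere the Coriolis force deflects motion to the left, so the geostrophic wind blows 90° to the left of the pressure-gradient force (low pressure on the right).
Rotating 045° by 90° counterclockwise gives 315° — the wind blows toward the northwest.

315°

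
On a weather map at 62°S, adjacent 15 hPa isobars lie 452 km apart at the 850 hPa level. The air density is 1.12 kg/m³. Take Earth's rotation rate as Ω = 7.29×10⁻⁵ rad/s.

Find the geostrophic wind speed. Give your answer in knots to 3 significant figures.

44.7 knots

Coriolis parameter at 62°S:
f = 2Ω sin φ = 2 × 7.29×10⁻⁵ × sin 62° = 1.29×10⁻⁴ s⁻¹
Pressure gradient: |∂P/∂n| = 1500 Pa / 452000 m = 3.32×10⁻³ Pa/m
Geostrophic balance (pressure-gradient force = Coriolis force):
V_g = (1/(fρ)) |∂P/∂n| = 3.32×10⁻³ / (1.29×10⁻⁴ × 1.12) = 23.0 m/s
Converting: 23.0 m/s × 1.944 = 44.7 knots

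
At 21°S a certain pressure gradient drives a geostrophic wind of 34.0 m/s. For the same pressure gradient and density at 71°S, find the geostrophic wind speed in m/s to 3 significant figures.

With the same pressure gradient and density, V_g ∝ 1/f ∝ 1/sin φ.
V₂ = V₁ · sin φ₁ / sin φ₂ = 34.0 × sin 21° / sin 71°
V₂ = 34.0 × 0.3584/0.9455 = 12.9 m/s

12.9 m/s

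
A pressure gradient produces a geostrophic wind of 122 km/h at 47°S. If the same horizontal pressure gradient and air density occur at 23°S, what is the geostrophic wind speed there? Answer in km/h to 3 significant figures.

228 km/h

With the same pressure gradient and density, V_g ∝ 1/f ∝ 1/sin φ.
V₂ = V₁ · sin φ₁ / sin φ₂ = 122 × sin 47° / sin 23°
V₂ = 122 × 0.7314/0.3907 = 228 km/h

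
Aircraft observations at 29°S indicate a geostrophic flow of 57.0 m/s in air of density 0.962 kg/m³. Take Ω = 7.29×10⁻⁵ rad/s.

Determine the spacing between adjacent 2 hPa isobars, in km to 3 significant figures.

Coriolis parameter at 29°S:
f = 2Ω sin φ = 2 × 7.29×10⁻⁵ × sin 29° = 7.07×10⁻⁵ s⁻¹
Geostrophic balance rearranged: |∂P/∂n| = f ρ V_g
|∂P/∂n| = 7.07×10⁻⁵ × 0.962 × 57.0 = 3.88×10⁻³ Pa/m
Isobar spacing: Δn = ΔP/|∂P/∂n| = 200 Pa / 3.88×10⁻³ Pa/m = 51600 m ≈ 51.6 km

51.6 km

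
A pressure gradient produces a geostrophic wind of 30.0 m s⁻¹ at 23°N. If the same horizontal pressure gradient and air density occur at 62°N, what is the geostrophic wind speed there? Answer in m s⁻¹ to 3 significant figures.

13.3 m s⁻¹

With the same pressure gradient and density, V_g ∝ 1/f ∝ 1/sin φ.
V₂ = V₁ · sin φ₁ / sin φ₂ = 30.0 × sin 23° / sin 62°
V₂ = 30.0 × 0.3907/0.8829 = 13.3 m s⁻¹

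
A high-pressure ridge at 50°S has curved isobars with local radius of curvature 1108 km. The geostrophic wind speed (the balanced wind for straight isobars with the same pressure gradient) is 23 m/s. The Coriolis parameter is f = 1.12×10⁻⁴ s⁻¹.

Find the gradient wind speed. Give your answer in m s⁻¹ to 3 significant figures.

Around a high, pressure-gradient force acts outward with centrifugal, so Coriolis balances both:
fV = (1/ρ)|∂P/∂n| + V²/R  →  V² − fR·V + fR·V_g = 0
With fR = 1.12×10⁻⁴ × 1108×10³ m = 124 m/s:
V = [fR − √((fR)² − 4 fR V_g)]/2 = [124 − √(124² − 4×124×23)]/2 = 30.5 m/s
Supergeostrophic (V > V_g = 23 m/s), as expected around a high.

30.5 m s⁻¹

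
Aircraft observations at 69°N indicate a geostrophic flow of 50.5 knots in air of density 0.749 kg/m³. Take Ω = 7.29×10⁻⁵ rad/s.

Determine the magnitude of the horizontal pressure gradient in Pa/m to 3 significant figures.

2.65×10⁻³ Pa/m

Coriolis parameter at 69°N:
f = 2Ω sin φ = 2 × 7.29×10⁻⁵ × sin 69° = 1.36×10⁻⁴ s⁻¹
Wind speed in SI: 50.5 knots = 26.0 m/s
Geostrophic balance rearranged: |∂P/∂n| = f ρ V_g
|∂P/∂n| = 1.36×10⁻⁴ × 0.749 × 26.0 = 2.65×10⁻³ Pa/m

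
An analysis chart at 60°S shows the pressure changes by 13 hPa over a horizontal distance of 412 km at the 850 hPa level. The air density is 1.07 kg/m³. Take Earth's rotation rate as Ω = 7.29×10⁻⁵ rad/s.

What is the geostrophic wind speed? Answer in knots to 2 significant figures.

Coriolis parameter at 60°S:
f = 2Ω sin φ = 2 × 7.29×10⁻⁵ × sin 60° = 1.26×10⁻⁴ s⁻¹
Pressure gradient: |∂P/∂n| = 1300 Pa / 412000 m = 3.16×10⁻³ Pa/m
Geostrophic balance (pressure-gradient force = Coriolis force):
V_g = (1/(fρ)) |∂P/∂n| = 3.16×10⁻³ / (1.26×10⁻⁴ × 1.07) = 23.4 m/s
Converting: 23.4 m/s × 1.944 = 45 knots

45 knots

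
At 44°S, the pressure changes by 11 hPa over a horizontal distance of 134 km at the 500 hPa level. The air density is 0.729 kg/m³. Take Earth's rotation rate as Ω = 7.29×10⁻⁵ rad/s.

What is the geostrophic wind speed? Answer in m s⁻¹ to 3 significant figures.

Coriolis parameter at 44°S:
f = 2Ω sin φ = 2 × 7.29×10⁻⁵ × sin 44° = 1.01×10⁻⁴ s⁻¹
Pressure gradient: |∂P/∂n| = 1100 Pa / 134000 m = 8.21×10⁻³ Pa/m
Geostrophic balance (pressure-gradient force = Coriolis force):
V_g = (1/(fρ)) |∂P/∂n| = 8.21×10⁻³ / (1.01×10⁻⁴ × 0.729) = 111 m/s

111 m s⁻¹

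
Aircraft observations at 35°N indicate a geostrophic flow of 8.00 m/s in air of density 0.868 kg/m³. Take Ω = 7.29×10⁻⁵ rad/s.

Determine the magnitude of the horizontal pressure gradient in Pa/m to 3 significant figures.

5.81×10⁻⁴ Pa/m

Coriolis parameter at 35°N:
f = 2Ω sin φ = 2 × 7.29×10⁻⁵ × sin 35° = 8.36×10⁻⁵ s⁻¹
Geostrophic balance rearranged: |∂P/∂n| = f ρ V_g
|∂P/∂n| = 8.36×10⁻⁵ × 0.868 × 8.00 = 5.81×10⁻⁴ Pa/m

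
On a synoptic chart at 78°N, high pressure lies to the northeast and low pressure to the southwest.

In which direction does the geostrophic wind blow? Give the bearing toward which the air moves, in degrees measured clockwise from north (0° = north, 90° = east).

The pressure-gradient force points toward the southwest (bearing 225°).
Geostrophic balance: in the Northern Hemisphere the Coriolis force deflects motion to the right, so the geostrophic wind blows 90° to the right of the pressure-gradient force (low pressure on the left).
Rotating 225° by 90° clockwise gives 315° — the wind blows toward the northwest.

315°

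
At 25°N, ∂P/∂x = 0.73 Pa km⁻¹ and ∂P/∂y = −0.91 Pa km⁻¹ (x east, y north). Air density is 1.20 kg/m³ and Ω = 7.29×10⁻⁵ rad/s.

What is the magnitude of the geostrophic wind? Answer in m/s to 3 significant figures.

15.8 m/s

Coriolis parameter at 25°N:
f = 2Ω sin φ = 2 × 7.29×10⁻⁵ × sin 25° = 6.16×10⁻⁵ s⁻¹
Component geostrophic relations (x east, y north):
u_g = −(1/(fρ)) ∂P/∂y,  v_g = (1/(fρ)) ∂P/∂x
u_g = −(−0.91×10⁻³)/(6.16×10⁻⁵ × 1.20) = 12.3 m/s;  v_g = (0.73×10⁻³)/(6.16×10⁻⁵ × 1.20) = 9.87 m/s
|V_g| = √(u_g² + v_g²) = 15.8 m/s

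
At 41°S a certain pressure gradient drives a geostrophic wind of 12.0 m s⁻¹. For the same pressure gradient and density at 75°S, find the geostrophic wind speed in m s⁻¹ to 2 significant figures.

With the same pressure gradient and density, V_g ∝ 1/f ∝ 1/sin φ.
V₂ = V₁ · sin φ₁ / sin φ₂ = 12.0 × sin 41° / sin 75°
V₂ = 12.0 × 0.6561/0.9659 = 8.2 m s⁻¹

8.2 m s⁻¹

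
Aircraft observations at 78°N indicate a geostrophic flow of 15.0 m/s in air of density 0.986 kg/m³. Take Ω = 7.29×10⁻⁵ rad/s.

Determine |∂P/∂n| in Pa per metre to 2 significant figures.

2.1×10⁻³ Pa/m

Coriolis parameter at 78°N:
f = 2Ω sin φ = 2 × 7.29×10⁻⁵ × sin 78° = 1.43×10⁻⁴ s⁻¹
Geostrophic balance rearranged: |∂P/∂n| = f ρ V_g
|∂P/∂n| = 1.43×10⁻⁴ × 0.986 × 15.0 = 2.11×10⁻³ Pa/m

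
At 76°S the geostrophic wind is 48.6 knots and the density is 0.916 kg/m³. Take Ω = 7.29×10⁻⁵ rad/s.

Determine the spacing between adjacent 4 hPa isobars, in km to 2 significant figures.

Coriolis parameter at 76°S:
f = 2Ω sin φ = 2 × 7.29×10⁻⁵ × sin 76° = 1.41×10⁻⁴ s⁻¹
Wind speed in SI: 48.6 knots = 25.0 m/s
Geostrophic balance rearranged: |∂P/∂n| = f ρ V_g
|∂P/∂n| = 1.41×10⁻⁴ × 0.916 × 25.0 = 3.24×10⁻³ Pa/m
Isobar spacing: Δn = ΔP/|∂P/∂n| = 400 Pa / 3.24×10⁻³ Pa/m = 123461 m ≈ 120 km

120 km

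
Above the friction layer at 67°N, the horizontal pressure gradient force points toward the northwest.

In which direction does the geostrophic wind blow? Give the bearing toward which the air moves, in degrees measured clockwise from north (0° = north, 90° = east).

045°

The pressure-gradient force points toward the northwest (bearing 315°).
Geostrophic balance: in the Northern Hemisphere the Coriolis force deflects motion to the right, so the geostrophic wind blows 90° to the right of the pressure-gradient force (low pressure on the left).
Rotating 315° by 90° clockwise gives 045° — the wind blows toward the northeast.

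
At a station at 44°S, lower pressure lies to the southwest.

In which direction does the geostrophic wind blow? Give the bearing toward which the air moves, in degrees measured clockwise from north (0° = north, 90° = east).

The pressure-gradient force points toward the southwest (bearing 225°).
Geostrophic balance: in the Southern Hemisphere the Coriolis force deflects motion to the left, so the geostrophic wind blows 90° to the left of the pressure-gradient force (low pressure on the right).
Rotating 225° by 90° counterclockwise gives 135° — the wind blows toward the southeast.

135°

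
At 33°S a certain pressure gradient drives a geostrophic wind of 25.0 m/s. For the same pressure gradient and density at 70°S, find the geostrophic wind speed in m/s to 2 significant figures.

14 m/s

With the same pressure gradient and density, V_g ∝ 1/f ∝ 1/sin φ.
V₂ = V₁ · sin φ₁ / sin φ₂ = 25.0 × sin 33° / sin 70°
V₂ = 25.0 × 0.5446/0.9397 = 14 m/s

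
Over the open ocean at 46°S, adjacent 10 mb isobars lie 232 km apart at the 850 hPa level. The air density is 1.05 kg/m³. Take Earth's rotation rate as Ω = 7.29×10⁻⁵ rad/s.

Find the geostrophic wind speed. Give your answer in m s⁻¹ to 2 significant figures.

Coriolis parameter at 46°S:
f = 2Ω sin φ = 2 × 7.29×10⁻⁵ × sin 46° = 1.05×10⁻⁴ s⁻¹
Pressure gradient: |∂P/∂n| = 1000 Pa / 232000 m = 4.31×10⁻³ Pa/m
Geostrophic balance (pressure-gradient force = Coriolis force):
V_g = (1/(fρ)) |∂P/∂n| = 4.31×10⁻³ / (1.05×10⁻⁴ × 1.05) = 39.1 m/s

39 m s⁻¹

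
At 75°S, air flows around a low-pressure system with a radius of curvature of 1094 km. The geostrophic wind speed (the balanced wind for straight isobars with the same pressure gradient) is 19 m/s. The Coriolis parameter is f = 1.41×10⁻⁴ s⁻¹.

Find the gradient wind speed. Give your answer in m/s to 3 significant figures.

Around a low, centrifugal force acts outward with Coriolis, so pressure-gradient force balances both:
(1/ρ)|∂P/∂n| = fV + V²/R  →  V² + fR·V − fR·V_g = 0
With fR = 1.41×10⁻⁴ × 1094×10³ m = 154 m/s:
V = [−fR + √((fR)² + 4 fR V_g)]/2 = [−154 + √(154² + 4×154×19)]/2 = 17.1 m/s
Subgeostrophic (V < V_g = 19 m/s), as expected around a low.

17.1 m/s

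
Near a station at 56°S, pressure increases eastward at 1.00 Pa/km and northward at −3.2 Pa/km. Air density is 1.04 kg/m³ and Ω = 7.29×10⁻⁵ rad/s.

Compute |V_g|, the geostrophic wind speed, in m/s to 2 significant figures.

Coriolis parameter at 56°S:
f = 2Ω sin φ = 2 × 7.29×10⁻⁵ × sin 56° = 1.21×10⁻⁴ s⁻¹
In the Southern Hemisphere f is negative: f = −1.21×10⁻⁴ s⁻¹.
Component geostrophic relations (x east, y north):
u_g = −(1/(fρ)) ∂P/∂y,  v_g = (1/(fρ)) ∂P/∂x
u_g = −(−3.2×10⁻³)/(−1.21×10⁻⁴ × 1.04) = −25.5 m/s;  v_g = (1.00×10⁻³)/(−1.21×10⁻⁴ × 1.04) = −7.95 m/s
|V_g| = √(u_g² + v_g²) = 26.7 m/s

27 m/s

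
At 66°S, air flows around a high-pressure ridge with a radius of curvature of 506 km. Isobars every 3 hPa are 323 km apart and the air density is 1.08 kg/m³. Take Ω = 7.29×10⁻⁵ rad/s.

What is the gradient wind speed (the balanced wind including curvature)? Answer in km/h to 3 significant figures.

Coriolis parameter at 66°S:
f = 2Ω sin φ = 2 × 7.29×10⁻⁵ × sin 66° = 1.33×10⁻⁴ s⁻¹
Pressure gradient: |∂P/∂n| = 300 Pa / 323000 m = 9.29×10⁻⁴ Pa/m
Geostrophic speed: V_g = |∂P/∂n|/(fρ) = 9.29×10⁻⁴/(1.33×10⁻⁴ × 1.08) = 6.46 m/s
Around a high, pressure-gradient force acts outward with centrifugal, so Coriolis balances both:
fV = (1/ρ)|∂P/∂n| + V²/R  →  V² − fR·V + fR·V_g = 0
With fR = 1.33×10⁻⁴ × 506×10³ m = 67.4 m/s:
V = [fR − √((fR)² − 4 fR V_g)]/2 = [67.4 − √(67.4² − 4×67.4×6.46)]/2 = 7.23 m/s
Supergeostrophic (V > V_g = 6.46 m/s), as expected around a high.
Converting: 7.23 m/s × 3.6 = 26.0 km/h

26.0 km/h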